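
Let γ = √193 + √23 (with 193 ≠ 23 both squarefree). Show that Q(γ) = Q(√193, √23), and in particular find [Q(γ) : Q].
[Q(γ) : Q] = 4 (equivalently, Q(γ) = Q(√193, √23))

Obviously Q(γ) ⊆ Q(√193, √23), and [Q(√193, √23):Q] = 4 (since 193, 23 are distinct squarefree integers > 1 with 4439 not a perfect square). To show equality we compute the minimal polynomial of γ. From γ = √193 + √23: γ^2 = 193 + 2√(4439) + 23 = 216 + 2√(4439), so γ^2 - 216 = 2√(4439); squaring, (γ^2 - 216)^2 = 4·4439, i.e. γ^4 - 432γ^2 + 46656 - 17756 = 0, i.e. γ^4 - 432γ^2 + 28900 = 0. So γ is a root of x^4 - 432x^2 + 28900. This polynomial is irreducible over Q: it has no rational root (each ±√193 ± √23 is irrational), and any factorization into two quadratics over Q would force √(4439) ∈ Q (pairing opposite roots) or √193, √23 ∈ Q (other pairings), all impossible. Hence [Q(γ):Q] = 4 = [Q(√193, √23):Q], so Q(γ) = Q(√193, √23).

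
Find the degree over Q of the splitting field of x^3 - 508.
[K : Q] = 6

The roots of x^3 - 508 are ∛508, ω∛508, ω^2∛508 where ω = e^(2πi/3) is a primitive cube root of unity, so K = Q(∛508, ω). Now [Q(∛508):Q] = 3 (since 508 is not a perfect cube, x^3 - 508 is irreducible) and [Q(ω):Q] = 2. Both 2 and 3 divide [K:Q], and [K:Q] ≤ 3·2 = 6, so [K:Q] = 6. (Equivalently: Q(∛508) ⊂ R but ω ∉ R, so [K : Q(∛508)] = 2.)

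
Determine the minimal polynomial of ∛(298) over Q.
m_α(x) = x^3 - 298

α satisfies α^3 = 298, so x^3 - 298 annihilates α. By the rational root test, a rational root p/q (in lowest terms) of x^3 - 298 would satisfy p^3 = 298 q^3, forcing q = 1 and p^3 = 298; but 298 is not a perfect cube, contradiction. A monic cubic over Q with no rational root is irreducible (any nontrivial factorization would include a linear factor). Hence x^3 - 298 is the minimal polynomial of α, and in particular [Q(α):Q] = 3.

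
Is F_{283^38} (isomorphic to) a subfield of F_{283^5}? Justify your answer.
No: F_{283^38} is not a subfield of F_{283^5}

F_{p^m} embeds in F_{p^n} iff m | n. Here 38 ∤ 5 (since 5 = 0·38 + 5 with remainder 5 ≠ 0), so F_{283^38} is not a subfield of F_{283^5}. Equivalently: if it were, the tower law would give 38 = [F_{283^38}:F_283] dividing [F_{283^5}:F_283] = 5, contradiction.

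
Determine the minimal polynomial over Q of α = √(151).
m_α(x) = x^2 - 151

α satisfies α^2 - 151 = 0, so x^2 - 151 annihilates α. Since d = 151 is squarefree and ≠ 1, it is not a perfect square in Q, so x^2 - 151 has no rational root and is therefore irreducible over Q (a degree-2 polynomial over a field is irreducible iff it has no root). Hence m_α(x) = x^2 - 151.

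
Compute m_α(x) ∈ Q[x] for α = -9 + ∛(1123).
m_α(x) = x^3 + 27x^2 + 243x - 394

Set β = α + 9 = ∛(1123), so β^3 = 1123. Then (α + 9)^3 - 1123 = 0, i.e. α is a root of g(x) = (x + 9)^3 - 1123 = x^3 + 27x^2 + 243x - 394. Since g(x) = h(x + 9) where h(x) = x^3 - 1123, and h is irreducible over Q (because 1123 is not a perfect cube, so h has no rational root, and a monic cubic with no rational root is irreducible), g is also irreducible (irreducibility is preserved under the substitution x → x + 9). Hence m_α(x) = x^3 + 27x^2 + 243x - 394.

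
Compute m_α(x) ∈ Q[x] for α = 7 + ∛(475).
m_α(x) = x^3 - 21x^2 + 147x - 818

Set β = α - 7 = ∛(475), so β^3 = 475. Then (α - 7)^3 - 475 = 0, i.e. α is a root of g(x) = (x - 7)^3 - 475 = x^3 - 21x^2 + 147x - 818. Since g(x) = h(x - 7) where h(x) = x^3 - 475, and h is irreducible over Q (because 475 is not a perfect cube, so h has no rational root, and a monic cubic with no rational root is irreducible), g is also irreducible (irreducibility is preserved under the substitution x → x - 7). Hence m_α(x) = x^3 - 21x^2 + 147x - 818.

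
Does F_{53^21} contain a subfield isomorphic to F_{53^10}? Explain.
No: F_{53^10} is not a subfield of F_{53^21}

F_{p^m} embeds in F_{p^n} iff m | n. Here 10 ∤ 21 (since 21 = 2·10 + 1 with remainder 1 ≠ 0), so F_{53^10} is not a subfield of F_{53^21}. Equivalently: if it were, the tower law would give 10 = [F_{53^10}:F_53] dividing [F_{53^21}:F_53] = 21, contradiction.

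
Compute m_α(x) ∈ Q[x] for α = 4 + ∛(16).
m_α(x) = x^3 - 12x^2 + 48x - 80

Set β = α - 4 = ∛(16), so β^3 = 16. Then (α - 4)^3 - 16 = 0, i.e. α is a root of g(x) = (x - 4)^3 - 16 = x^3 - 12x^2 + 48x - 80. Since g(x) = h(x - 4) where h(x) = x^3 - 16, and h is irreducible over Q (because 16 is not a perfect cube, so h has no rational root, and a monic cubic with no rational root is irreducible), g is also irreducible (irreducibility is preserved under the substitution x → x - 4). Hence m_α(x) = x^3 - 12x^2 + 48x - 80.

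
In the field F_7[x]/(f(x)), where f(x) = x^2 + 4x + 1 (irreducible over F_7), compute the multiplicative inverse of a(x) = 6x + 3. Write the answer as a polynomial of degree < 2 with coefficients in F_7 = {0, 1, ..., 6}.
a(x)^(-1) ≡ x (mod f(x))

Since f is irreducible over F_7, F_7[x]/(f) is a field and a(x) ≠ 0 has an inverse. Apply the extended Euclidean algorithm to f(x) and a(x) in F_7[x]: f(x) = (6x)·a(x) + (1). The last nonzero remainder is the constant 1 = gcd(f, a) in F_7. Back-substituting through the division chain expresses 1 = s(x)·a(x) + t(x)·f(x) with s(x) ≡ x (mod f), so a(x)^(-1) ≡ s(x) = x (mod f). Check: (6x + 3)·(x) = 6x^2 + 3x ≡ 1 (mod x^2 + 4x + 1).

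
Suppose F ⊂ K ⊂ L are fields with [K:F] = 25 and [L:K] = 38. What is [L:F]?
[L:F] = 950

The tower law says that for any tower of field extensions F ⊂ K ⊂ L with finite degrees, [L:F] = [L:K] · [K:F]. Here this gives [L:F] = 38 · 25 = 950.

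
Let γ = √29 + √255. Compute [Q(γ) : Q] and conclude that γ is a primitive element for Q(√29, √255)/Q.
[Q(γ) : Q] = 4 (equivalently, Q(γ) = Q(√29, √255))

Obviously Q(γ) ⊆ Q(√29, √255), and [Q(√29, √255):Q] = 4 (since 29, 255 are distinct squarefree integers > 1 with 7395 not a perfect square). To show equality we compute the minimal polynomial of γ. From γ = √29 + √255: γ^2 = 29 + 2√(7395) + 255 = 284 + 2√(7395), so γ^2 - 284 = 2√(7395); squaring, (γ^2 - 284)^2 = 4·7395, i.e. γ^4 - 568γ^2 + 80656 - 29580 = 0, i.e. γ^4 - 568γ^2 + 51076 = 0. So γ is a root of x^4 - 568x^2 + 51076. This polynomial is irreducible over Q: it has no rational root (each ±√29 ± √255 is irrational), and any factorization into two quadratics over Q would force √(7395) ∈ Q (pairing opposite roots) or √29, √255 ∈ Q (other pairings), all impossible. Hence [Q(γ):Q] = 4 = [Q(√29, √255):Q], so Q(γ) = Q(√29, √255).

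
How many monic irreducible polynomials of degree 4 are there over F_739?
There are 74561900130 monic irreducible polynomials of degree 4 over F_739

Each element of F_{739^4} that lies in no proper subfield is a root of exactly one monic irreducible of degree 4 over F_739, and each such polynomial has 4 distinct roots in F_{739^4}. By Möbius inversion the count is N_739(4) = (1/4) Σ_{d|4} μ(4/d) · 739^d = (1/4)(μ(4)·739^1 + μ(2)·739^2 + μ(1)·739^4) = 298247600520/4 = 74561900130.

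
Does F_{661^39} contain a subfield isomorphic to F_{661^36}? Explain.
No: F_{661^36} is not a subfield of F_{661^39}

F_{p^m} embeds in F_{p^n} iff m | n. Here 36 ∤ 39 (since 39 = 1·36 + 3 with remainder 3 ≠ 0), so F_{661^36} is not a subfield of F_{661^39}. Equivalently: if it were, the tower law would give 36 = [F_{661^36}:F_661] dividing [F_{661^39}:F_661] = 39, contradiction.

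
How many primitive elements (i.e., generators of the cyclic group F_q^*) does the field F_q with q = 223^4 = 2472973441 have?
There are φ(2472973440) = 549863424 primitive elements

F_q^* is cyclic of order q - 1 = 2472973440. A cyclic group of order m has exactly φ(m) generators. Here m = 2472973440 = 2^7 · 3 · 5 · 7 · 37 · 4973, so the number of primitive elements is φ(2472973440) = 549863424.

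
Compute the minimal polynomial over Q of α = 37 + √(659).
m_α(x) = x^2 - 74x + 710

From α - 37 = √(659), squaring gives (α - 37)^2 = 659, i.e. α^2 - 74α + 1369 = 659, so α^2 - 74α + 710 = 0. The discriminant of x^2 - 74x + 710 is (-74)^2 - 4·(710) = 5476 - 2840 = 2636, and 4·(659) is not a perfect square in Q since 659 is squarefree and ≠ 1. Hence x^2 - 74x + 710 is irreducible over Q and is the minimal polynomial of α.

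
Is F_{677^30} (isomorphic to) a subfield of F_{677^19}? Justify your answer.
No: F_{677^30} is not a subfield of F_{677^19}

F_{p^m} embeds in F_{p^n} iff m | n. Here 30 ∤ 19 (since 19 = 0·30 + 19 with remainder 19 ≠ 0), so F_{677^30} is not a subfield of F_{677^19}. Equivalently: if it were, the tower law would give 30 = [F_{677^30}:F_677] dividing [F_{677^19}:F_677] = 19, contradiction.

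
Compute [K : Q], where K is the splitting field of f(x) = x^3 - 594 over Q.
[K : Q] = 6

The roots of x^3 - 594 are ∛594, ω∛594, ω^2∛594 where ω = e^(2πi/3) is a primitive cube root of unity, so K = Q(∛594, ω). Now [Q(∛594):Q] = 3 (since 594 is not a perfect cube, x^3 - 594 is irreducible) and [Q(ω):Q] = 2. Both 2 and 3 divide [K:Q], and [K:Q] ≤ 3·2 = 6, so [K:Q] = 6. (Equivalently: Q(∛594) ⊂ R but ω ∉ R, so [K : Q(∛594)] = 2.)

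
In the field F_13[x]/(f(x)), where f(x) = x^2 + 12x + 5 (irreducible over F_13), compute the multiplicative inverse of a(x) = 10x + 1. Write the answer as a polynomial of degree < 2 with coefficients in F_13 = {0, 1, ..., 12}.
a(x)^(-1) ≡ 4x + 6 (mod f(x))

Since f is irreducible over F_13, F_13[x]/(f) is a field and a(x) ≠ 0 has an inverse. Apply the extended Euclidean algorithm to f(x) and a(x) in F_13[x]: f(x) = (4x + 6)·a(x) + (12). The last nonzero remainder is the constant 12 = gcd(f, a) in F_13. Back-substituting through the division chain expresses 12 = s(x)·a(x) + t(x)·f(x) with s(x) ≡ 9x + 7 (mod f), so (9x + 7)·a(x) ≡ 12 (mod f). Multiplying by 12^(-1) ≡ 12 in F_13 gives a(x)^(-1) ≡ 12·(9x + 7) ≡ 4x + 6 (mod f). Check: (10x + 1)·(4x + 6) = x^2 + 12x + 6 ≡ 1 (mod x^2 + 12x + 5).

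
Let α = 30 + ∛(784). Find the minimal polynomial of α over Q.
m_α(x) = x^3 - 90x^2 + 2700x - 27784

Set β = α - 30 = ∛(784), so β^3 = 784. Then (α - 30)^3 - 784 = 0, i.e. α is a root of g(x) = (x - 30)^3 - 784 = x^3 - 90x^2 + 2700x - 27784. Since g(x) = h(x - 30) where h(x) = x^3 - 784, and h is irreducible over Q (because 784 is not a perfect cube, so h has no rational root, and a monic cubic with no rational root is irreducible), g is also irreducible (irreducibility is preserved under the substitution x → x - 30). Hence m_α(x) = x^3 - 90x^2 + 2700x - 27784.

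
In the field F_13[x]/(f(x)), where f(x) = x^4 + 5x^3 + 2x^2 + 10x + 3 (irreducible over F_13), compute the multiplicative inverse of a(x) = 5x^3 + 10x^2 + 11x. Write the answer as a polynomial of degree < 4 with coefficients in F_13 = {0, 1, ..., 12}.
a(x)^(-1) ≡ 5x^3 + 3x^2 + 4x + 5 (mod f(x))

Since f is irreducible over F_13, F_13[x]/(f) is a field and a(x) ≠ 0 has an inverse. Apply the extended Euclidean algorithm to f(x) and a(x) in F_13[x]: f(x) = (8x + 11)·a(x) + (12x^2 + 6x + 3);  a(x) = (8x + 12)·(12x^2 + 6x + 3) + (6x + 3);  (12x^2 + 6x + 3) = (2x)·(6x + 3) + (3). The last nonzero remainder is the constant 3 = gcd(f, a) in F_13. Back-substituting through the division chain expresses 3 = s(x)·a(x) + t(x)·f(x) with s(x) ≡ 2x^3 + 9x^2 + 12x + 2 (mod f), so (2x^3 + 9x^2 + 12x + 2)·a(x) ≡ 3 (mod f). Multiplying by 3^(-1) ≡ 9 in F_13 gives a(x)^(-1) ≡ 9·(2x^3 + 9x^2 + 12x + 2) ≡ 5x^3 + 3x^2 + 4x + 5 (mod f). Check: (5x^3 + 10x^2 + 11x)·(5x^3 + 3x^2 + 4x + 5) = 12x^6 + x^4 + 7x^3 + 3x^2 + 3x ≡ 1 (mod x^4 + 5x^3 + 2x^2 + 10x + 3).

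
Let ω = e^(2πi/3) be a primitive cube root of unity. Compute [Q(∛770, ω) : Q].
[Q(∛770, ω) : Q] = 6

[Q(∛770):Q] = 3 (min poly x^3 - 770, irreducible since 770 is not a perfect cube). [Q(ω):Q] = 2 (min poly x^2 + x + 1). Since Q(∛770) ⊂ R and ω ∉ R, we have ω ∉ Q(∛770), so x^2 + x + 1 remains irreducible over Q(∛770) and [Q(∛770, ω) : Q(∛770)] = 2. By the tower law, [Q(∛770, ω) : Q] = 3 · 2 = 6. (In fact Q(∛770, ω) is the splitting field of x^3 - 770 over Q.)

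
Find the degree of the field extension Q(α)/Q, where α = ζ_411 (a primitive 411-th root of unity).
[Q(α):Q] = 272

The minimal polynomial of ζ_411 over Q is the 411-th cyclotomic polynomial Φ_411(x), which is irreducible over Q and has degree φ(411) = 272. Hence [Q(α):Q] = φ(411) = 272.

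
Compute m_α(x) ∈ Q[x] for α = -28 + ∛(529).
m_α(x) = x^3 + 84x^2 + 2352x + 21423

Set β = α + 28 = ∛(529), so β^3 = 529. Then (α + 28)^3 - 529 = 0, i.e. α is a root of g(x) = (x + 28)^3 - 529 = x^3 + 84x^2 + 2352x + 21423. Since g(x) = h(x + 28) where h(x) = x^3 - 529, and h is irreducible over Q (because 529 is not a perfect cube, so h has no rational root, and a monic cubic with no rational root is irreducible), g is also irreducible (irreducibility is preserved under the substitution x → x + 28). Hence m_α(x) = x^3 + 84x^2 + 2352x + 21423.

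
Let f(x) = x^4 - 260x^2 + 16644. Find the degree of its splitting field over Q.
[K : Q] = 4

Solving the quadratic in x^2: x^2 = (260 ± √(260^2 - 4·16644))/2 = (260 ± √1024)/2 = (260 ± 32)/2, giving x^2 = 146 or x^2 = 114. So f(x) = (x^2 - 146)(x^2 - 114) and the roots of f are ±√146, ±√114. Hence the splitting field is K = Q(√146, √114). Since 146 and 114 are distinct squarefree integers > 1, their product 16644 is not a perfect square, so √114 ∉ Q(√146). By the tower law [K:Q] = [Q(√146,√114):Q(√146)] · [Q(√146):Q] = 2 · 2 = 4.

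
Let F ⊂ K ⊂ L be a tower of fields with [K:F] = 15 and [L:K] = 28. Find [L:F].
[L:F] = 420

The tower law says that for any tower of field extensions F ⊂ K ⊂ L with finite degrees, [L:F] = [L:K] · [K:F]. Here this gives [L:F] = 28 · 15 = 420.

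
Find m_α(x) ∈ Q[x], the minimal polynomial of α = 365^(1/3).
m_α(x) = x^3 - 365

α satisfies α^3 = 365, so x^3 - 365 annihilates α. By the rational root test, a rational root p/q (in lowest terms) of x^3 - 365 would satisfy p^3 = 365 q^3, forcing q = 1 and p^3 = 365; but 365 is not a perfect cube, contradiction. A monic cubic over Q with no rational root is irreducible (any nontrivial factorization would include a linear factor). Hence x^3 - 365 is the minimal polynomial of α, and in particular [Q(α):Q] = 3.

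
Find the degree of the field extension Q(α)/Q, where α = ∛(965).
[Q(α):Q] = 3

The minimal polynomial of α is x^3 - 965, irreducible over Q since 965 is not a perfect cube (so x^3 - 965 has no rational root). Hence [Q(α):Q] = deg(m_α) = 3.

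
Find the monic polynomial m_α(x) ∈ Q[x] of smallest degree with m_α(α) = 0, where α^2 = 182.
m_α(x) = x^2 - 182

α satisfies α^2 - 182 = 0, so x^2 - 182 annihilates α. Since d = 182 is squarefree and ≠ 1, it is not a perfect square in Q, so x^2 - 182 has no rational root and is therefore irreducible over Q (a degree-2 polynomial over a field is irreducible iff it has no root). Hence m_α(x) = x^2 - 182.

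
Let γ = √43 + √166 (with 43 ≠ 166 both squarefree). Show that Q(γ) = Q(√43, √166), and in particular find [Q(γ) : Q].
[Q(γ) : Q] = 4 (equivalently, Q(γ) = Q(√43, √166))

Obviously Q(γ) ⊆ Q(√43, √166), and [Q(√43, √166):Q] = 4 (since 43, 166 are distinct squarefree integers > 1 with 7138 not a perfect square). To show equality we compute the minimal polynomial of γ. From γ = √43 + √166: γ^2 = 43 + 2√(7138) + 166 = 209 + 2√(7138), so γ^2 - 209 = 2√(7138); squaring, (γ^2 - 209)^2 = 4·7138, i.e. γ^4 - 418γ^2 + 43681 - 28552 = 0, i.e. γ^4 - 418γ^2 + 15129 = 0. So γ is a root of x^4 - 418x^2 + 15129. This polynomial is irreducible over Q: it has no rational root (each ±√43 ± √166 is irrational), and any factorization into two quadratics over Q would force √(7138) ∈ Q (pairing opposite roots) or √43, √166 ∈ Q (other pairings), all impossible. Hence [Q(γ):Q] = 4 = [Q(√43, √166):Q], so Q(γ) = Q(√43, √166).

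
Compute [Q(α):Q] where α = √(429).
[Q(α):Q] = 2

[Q(α):Q] equals the degree of the minimal polynomial of α. Here α^2 = 429 and x^2 - 429 is irreducible (d = 429 is squarefree, ≠ 1, hence not a square), so deg(m_α) = 2. Thus [Q(α):Q] = 2.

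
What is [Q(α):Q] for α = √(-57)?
[Q(α):Q] = 2

[Q(α):Q] equals the degree of the minimal polynomial of α. Here α^2 = -57 and x^2 + 57 is irreducible (d = -57 is squarefree, ≠ 1, hence not a square), so deg(m_α) = 2. Thus [Q(α):Q] = 2.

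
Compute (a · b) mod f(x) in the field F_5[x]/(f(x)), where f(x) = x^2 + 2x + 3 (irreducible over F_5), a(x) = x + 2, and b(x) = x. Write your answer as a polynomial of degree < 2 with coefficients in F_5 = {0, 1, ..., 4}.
a · b ≡ 2 (mod f(x))

Multiply in F_5[x]: a(x)·b(x) = (x + 2)·(x) = x^2 + 2x. This has degree ≥ 2, so divide by f(x) over F_5: x^2 + 2x = (1)·(x^2 + 2x + 3) + (2). Hence a·b ≡ 2 (mod f). (F_5[x]/(f) is a field with 5^2 = 25 elements since f is irreducible of degree 2.)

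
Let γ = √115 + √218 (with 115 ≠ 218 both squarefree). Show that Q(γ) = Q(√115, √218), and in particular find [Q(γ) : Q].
[Q(γ) : Q] = 4 (equivalently, Q(γ) = Q(√115, √218))

Obviously Q(γ) ⊆ Q(√115, √218), and [Q(√115, √218):Q] = 4 (since 115, 218 are distinct squarefree integers > 1 with 25070 not a perfect square). To show equality we compute the minimal polynomial of γ. From γ = √115 + √218: γ^2 = 115 + 2√(25070) + 218 = 333 + 2√(25070), so γ^2 - 333 = 2√(25070); squaring, (γ^2 - 333)^2 = 4·25070, i.e. γ^4 - 666γ^2 + 110889 - 100280 = 0, i.e. γ^4 - 666γ^2 + 10609 = 0. So γ is a root of x^4 - 666x^2 + 10609. This polynomial is irreducible over Q: it has no rational root (each ±√115 ± √218 is irrational), and any factorization into two quadratics over Q would force √(25070) ∈ Q (pairing opposite roots) or √115, √218 ∈ Q (other pairings), all impossible. Hence [Q(γ):Q] = 4 = [Q(√115, √218):Q], so Q(γ) = Q(√115, √218).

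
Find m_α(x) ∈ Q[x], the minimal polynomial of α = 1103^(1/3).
m_α(x) = x^3 - 1103

α satisfies α^3 = 1103, so x^3 - 1103 annihilates α. By the rational root test, a rational root p/q (in lowest terms) of x^3 - 1103 would satisfy p^3 = 1103 q^3, forcing q = 1 and p^3 = 1103; but 1103 is not a perfect cube, contradiction. A monic cubic over Q with no rational root is irreducible (any nontrivial factorization would include a linear factor). Hence x^3 - 1103 is the minimal polynomial of α, and in particular [Q(α):Q] = 3.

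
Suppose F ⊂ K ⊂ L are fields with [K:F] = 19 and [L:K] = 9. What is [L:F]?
[L:F] = 171

The tower law says that for any tower of field extensions F ⊂ K ⊂ L with finite degrees, [L:F] = [L:K] · [K:F]. Here this gives [L:F] = 9 · 19 = 171.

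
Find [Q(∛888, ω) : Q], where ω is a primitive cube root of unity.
[Q(∛888, ω) : Q] = 6

[Q(∛888):Q] = 3 (min poly x^3 - 888, irreducible since 888 is not a perfect cube). [Q(ω):Q] = 2 (min poly x^2 + x + 1). Since Q(∛888) ⊂ R and ω ∉ R, we have ω ∉ Q(∛888), so x^2 + x + 1 remains irreducible over Q(∛888) and [Q(∛888, ω) : Q(∛888)] = 2. By the tower law, [Q(∛888, ω) : Q] = 3 · 2 = 6. (In fact Q(∛888, ω) is the splitting field of x^3 - 888 over Q.)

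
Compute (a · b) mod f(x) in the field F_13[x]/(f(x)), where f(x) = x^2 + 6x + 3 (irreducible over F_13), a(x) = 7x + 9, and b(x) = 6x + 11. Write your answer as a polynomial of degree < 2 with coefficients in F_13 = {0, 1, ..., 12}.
a · b ≡ 9x + 12 (mod f(x))

Multiply in F_13[x]: a(x)·b(x) = (7x + 9)·(6x + 11) = 3x^2 + x + 8. This has degree ≥ 2, so divide by f(x) over F_13: 3x^2 + x + 8 = (3)·(x^2 + 6x + 3) + (9x + 12). Hence a·b ≡ 9x + 12 (mod f). (F_13[x]/(f) is a field with 13^2 = 169 elements since f is irreducible of degree 2.)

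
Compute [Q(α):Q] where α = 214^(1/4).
[Q(α):Q] = 4

α is a root of x^4 - 214. By Eisenstein's criterion at the prime p = 2 (which divides the constant term 214 but p^2 = 4 does not, since 214 is squarefree), x^4 - 214 is irreducible over Q. Hence [Q(α):Q] = 4.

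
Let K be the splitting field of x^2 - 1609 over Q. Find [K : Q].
[K : Q] = 2

f(x) = x^2 - 1609 factors as (x - √1609)(x + √1609). The splitting field is K = Q(√1609). Since 1609 is squarefree and > 1, it is not a perfect square, so x^2 - 1609 is irreducible over Q and [Q(√1609) : Q] = 2. Hence [K : Q] = 2.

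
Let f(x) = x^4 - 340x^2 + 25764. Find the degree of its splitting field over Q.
[K : Q] = 4

Solving the quadratic in x^2: x^2 = (340 ± √(340^2 - 4·25764))/2 = (340 ± √12544)/2 = (340 ± 112)/2, giving x^2 = 114 or x^2 = 226. So f(x) = (x^2 - 114)(x^2 - 226) and the roots of f are ±√114, ±√226. Hence the splitting field is K = Q(√114, √226). Since 114 and 226 are distinct squarefree integers > 1, their product 25764 is not a perfect square, so √226 ∉ Q(√114). By the tower law [K:Q] = [Q(√114,√226):Q(√114)] · [Q(√114):Q] = 2 · 2 = 4.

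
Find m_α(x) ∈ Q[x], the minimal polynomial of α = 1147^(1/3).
m_α(x) = x^3 - 1147

α satisfies α^3 = 1147, so x^3 - 1147 annihilates α. By the rational root test, a rational root p/q (in lowest terms) of x^3 - 1147 would satisfy p^3 = 1147 q^3, forcing q = 1 and p^3 = 1147; but 1147 is not a perfect cube, contradiction. A monic cubic over Q with no rational root is irreducible (any nontrivial factorization would include a linear factor). Hence x^3 - 1147 is the minimal polynomial of α, and in particular [Q(α):Q] = 3.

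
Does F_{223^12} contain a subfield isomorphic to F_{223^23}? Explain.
No: F_{223^23} is not a subfield of F_{223^12}

F_{p^m} embeds in F_{p^n} iff m | n. Here 23 ∤ 12 (since 12 = 0·23 + 12 with remainder 12 ≠ 0), so F_{223^23} is not a subfield of F_{223^12}. Equivalently: if it were, the tower law would give 23 = [F_{223^23}:F_223] dividing [F_{223^12}:F_223] = 12, contradiction.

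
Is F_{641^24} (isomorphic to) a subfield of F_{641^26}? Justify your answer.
No: F_{641^24} is not a subfield of F_{641^26}

F_{p^m} embeds in F_{p^n} iff m | n. Here 24 ∤ 26 (since 26 = 1·24 + 2 with remainder 2 ≠ 0), so F_{641^24} is not a subfield of F_{641^26}. Equivalently: if it were, the tower law would give 24 = [F_{641^24}:F_641] dividing [F_{641^26}:F_641] = 26, contradiction.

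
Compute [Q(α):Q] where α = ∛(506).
[Q(α):Q] = 3

The minimal polynomial of α is x^3 - 506, irreducible over Q since 506 is not a perfect cube (so x^3 - 506 has no rational root). Hence [Q(α):Q] = deg(m_α) = 3.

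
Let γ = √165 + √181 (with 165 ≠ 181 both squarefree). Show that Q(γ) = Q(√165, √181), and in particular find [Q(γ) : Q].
[Q(γ) : Q] = 4 (equivalently, Q(γ) = Q(√165, √181))

Obviously Q(γ) ⊆ Q(√165, √181), and [Q(√165, √181):Q] = 4 (since 165, 181 are distinct squarefree integers > 1 with 29865 not a perfect square). To show equality we compute the minimal polynomial of γ. From γ = √165 + √181: γ^2 = 165 + 2√(29865) + 181 = 346 + 2√(29865), so γ^2 - 346 = 2√(29865); squaring, (γ^2 - 346)^2 = 4·29865, i.e. γ^4 - 692γ^2 + 119716 - 119460 = 0, i.e. γ^4 - 692γ^2 + 256 = 0. So γ is a root of x^4 - 692x^2 + 256. This polynomial is irreducible over Q: it has no rational root (each ±√165 ± √181 is irrational), and any factorization into two quadratics over Q would force √(29865) ∈ Q (pairing opposite roots) or √165, √181 ∈ Q (other pairings), all impossible. Hence [Q(γ):Q] = 4 = [Q(√165, √181):Q], so Q(γ) = Q(√165, √181).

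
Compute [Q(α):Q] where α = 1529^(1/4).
[Q(α):Q] = 4

α is a root of x^4 - 1529. By Eisenstein's criterion at the prime p = 11 (which divides the constant term 1529 but p^2 = 121 does not, since 1529 is squarefree), x^4 - 1529 is irreducible over Q. Hence [Q(α):Q] = 4.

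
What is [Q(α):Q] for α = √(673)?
[Q(α):Q] = 2

[Q(α):Q] equals the degree of the minimal polynomial of α. Here α^2 = 673 and x^2 - 673 is irreducible (d = 673 is squarefree, ≠ 1, hence not a square), so deg(m_α) = 2. Thus [Q(α):Q] = 2.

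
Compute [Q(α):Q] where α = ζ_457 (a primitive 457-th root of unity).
[Q(α):Q] = 456

The minimal polynomial of ζ_457 over Q is the 457-th cyclotomic polynomial Φ_457(x), which is irreducible over Q and has degree φ(457) = 456. Hence [Q(α):Q] = φ(457) = 456.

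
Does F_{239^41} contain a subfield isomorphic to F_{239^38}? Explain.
No: F_{239^38} is not a subfield of F_{239^41}

F_{p^m} embeds in F_{p^n} iff m | n. Here 38 ∤ 41 (since 41 = 1·38 + 3 with remainder 3 ≠ 0), so F_{239^38} is not a subfield of F_{239^41}. Equivalently: if it were, the tower law would give 38 = [F_{239^38}:F_239] dividing [F_{239^41}:F_239] = 41, contradiction.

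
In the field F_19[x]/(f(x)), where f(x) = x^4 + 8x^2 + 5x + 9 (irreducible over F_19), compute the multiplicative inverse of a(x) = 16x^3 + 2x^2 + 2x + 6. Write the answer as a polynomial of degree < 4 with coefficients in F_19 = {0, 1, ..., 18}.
a(x)^(-1) ≡ 15x^3 + 4x^2 + 17x + 14 (mod f(x))

Since f is irreducible over F_19, F_19[x]/(f) is a field and a(x) ≠ 0 has an inverse. Apply the extended Euclidean algorithm to f(x) and a(x) in F_19[x]: f(x) = (6x + 4)·a(x) + (7x^2 + 18x + 4);  a(x) = (5x + 1)·(7x^2 + 18x + 4) + (2x + 2);  (7x^2 + 18x + 4) = (13x + 15)·(2x + 2) + (12). The last nonzero remainder is the constant 12 = gcd(f, a) in F_19. Back-substituting through the division chain expresses 12 = s(x)·a(x) + t(x)·f(x) with s(x) ≡ 9x^3 + 10x^2 + 14x + 16 (mod f), so (9x^3 + 10x^2 + 14x + 16)·a(x) ≡ 12 (mod f). Multiplying by 12^(-1) ≡ 8 in F_19 gives a(x)^(-1) ≡ 8·(9x^3 + 10x^2 + 14x + 16) ≡ 15x^3 + 4x^2 + 17x + 14 (mod f). Check: (16x^3 + 2x^2 + 2x + 6)·(15x^3 + 4x^2 + 17x + 14) = 12x^6 + 18x^5 + 6x^4 + 14x^3 + 10x^2 + 16x + 8 ≡ 1 (mod x^4 + 8x^2 + 5x + 9).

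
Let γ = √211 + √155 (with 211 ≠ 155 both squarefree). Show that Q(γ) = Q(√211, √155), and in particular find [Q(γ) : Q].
[Q(γ) : Q] = 4 (equivalently, Q(γ) = Q(√211, √155))

Obviously Q(γ) ⊆ Q(√211, √155), and [Q(√211, √155):Q] = 4 (since 211, 155 are distinct squarefree integers > 1 with 32705 not a perfect square). To show equality we compute the minimal polynomial of γ. From γ = √211 + √155: γ^2 = 211 + 2√(32705) + 155 = 366 + 2√(32705), so γ^2 - 366 = 2√(32705); squaring, (γ^2 - 366)^2 = 4·32705, i.e. γ^4 - 732γ^2 + 133956 - 130820 = 0, i.e. γ^4 - 732γ^2 + 3136 = 0. So γ is a root of x^4 - 732x^2 + 3136. This polynomial is irreducible over Q: it has no rational root (each ±√211 ± √155 is irrational), and any factorization into two quadratics over Q would force √(32705) ∈ Q (pairing opposite roots) or √211, √155 ∈ Q (other pairings), all impossible. Hence [Q(γ):Q] = 4 = [Q(√211, √155):Q], so Q(γ) = Q(√211, √155).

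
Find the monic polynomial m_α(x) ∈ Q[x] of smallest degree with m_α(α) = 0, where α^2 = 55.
m_α(x) = x^2 - 55

α satisfies α^2 - 55 = 0, so x^2 - 55 annihilates α. Since d = 55 is squarefree and ≠ 1, it is not a perfect square in Q, so x^2 - 55 has no rational root and is therefore irreducible over Q (a degree-2 polynomial over a field is irreducible iff it has no root). Hence m_α(x) = x^2 - 55.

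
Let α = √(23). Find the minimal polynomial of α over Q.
m_α(x) = x^2 - 23

α satisfies α^2 - 23 = 0, so x^2 - 23 annihilates α. Since d = 23 is squarefree and ≠ 1, it is not a perfect square in Q, so x^2 - 23 has no rational root and is therefore irreducible over Q (a degree-2 polynomial over a field is irreducible iff it has no root). Hence m_α(x) = x^2 - 23.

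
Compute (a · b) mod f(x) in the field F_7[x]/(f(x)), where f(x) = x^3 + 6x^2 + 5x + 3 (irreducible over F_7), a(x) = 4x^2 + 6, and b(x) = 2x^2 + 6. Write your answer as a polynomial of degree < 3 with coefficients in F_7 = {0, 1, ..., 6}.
a · b ≡ 4x^2 + 6x + 5 (mod f(x))

Multiply in F_7[x]: a(x)·b(x) = (4x^2 + 6)·(2x^2 + 6) = x^4 + x^2 + 1. This has degree ≥ 3, so divide by f(x) over F_7: x^4 + x^2 + 1 = (x + 1)·(x^3 + 6x^2 + 5x + 3) + (4x^2 + 6x + 5). Hence a·b ≡ 4x^2 + 6x + 5 (mod f). (F_7[x]/(f) is a field with 7^3 = 343 elements since f is irreducible of degree 3.)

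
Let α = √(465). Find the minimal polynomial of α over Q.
m_α(x) = x^2 - 465

α satisfies α^2 - 465 = 0, so x^2 - 465 annihilates α. Since d = 465 is squarefree and ≠ 1, it is not a perfect square in Q, so x^2 - 465 has no rational root and is therefore irreducible over Q (a degree-2 polynomial over a field is irreducible iff it has no root). Hence m_α(x) = x^2 - 465.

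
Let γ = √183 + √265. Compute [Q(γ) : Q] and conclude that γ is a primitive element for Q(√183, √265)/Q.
[Q(γ) : Q] = 4 (equivalently, Q(γ) = Q(√183, √265))

Obviously Q(γ) ⊆ Q(√183, √265), and [Q(√183, √265):Q] = 4 (since 183, 265 are distinct squarefree integers > 1 with 48495 not a perfect square). To show equality we compute the minimal polynomial of γ. From γ = √183 + √265: γ^2 = 183 + 2√(48495) + 265 = 448 + 2√(48495), so γ^2 - 448 = 2√(48495); squaring, (γ^2 - 448)^2 = 4·48495, i.e. γ^4 - 896γ^2 + 200704 - 193980 = 0, i.e. γ^4 - 896γ^2 + 6724 = 0. So γ is a root of x^4 - 896x^2 + 6724. This polynomial is irreducible over Q: it has no rational root (each ±√183 ± √265 is irrational), and any factorization into two quadratics over Q would force √(48495) ∈ Q (pairing opposite roots) or √183, √265 ∈ Q (other pairings), all impossible. Hence [Q(γ):Q] = 4 = [Q(√183, √265):Q], so Q(γ) = Q(√183, √265).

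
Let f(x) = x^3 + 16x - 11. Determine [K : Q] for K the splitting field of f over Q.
[K : Q] = 6

By the rational root test, any rational root of the monic integer polynomial f(x) = x^3 + 16x - 11 must be an integer dividing the constant term -11, i.e. one of ±{1, 11}. Evaluating: f(1) = 6, f(-1) = -28, f(11) = 1496, f(-11) = -1518; none is 0, so f has no rational root and is therefore irreducible over Q (a cubic with no linear factor over a field is irreducible). For an irreducible cubic, the Galois group is A_3 or S_3 according as the discriminant disc(f) = -4a^3 - 27b^2 = -4·(16)^3 - 27·(-11)^2 = -19651 is or is not a square in Q. Here disc(f) = -19651 is not a perfect square in Q, so the Galois group of f over Q is not contained in A_3 and must be all of S_3. The splitting field has degree |S_3| = 6 over Q, so [K : Q] = 6.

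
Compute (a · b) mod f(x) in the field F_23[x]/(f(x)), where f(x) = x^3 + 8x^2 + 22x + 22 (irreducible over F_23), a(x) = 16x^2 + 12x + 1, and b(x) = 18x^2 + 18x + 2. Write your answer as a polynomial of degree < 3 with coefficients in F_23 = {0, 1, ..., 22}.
a · b ≡ 4x^2 + 2x + 19 (mod f(x))

Multiply in F_23[x]: a(x)·b(x) = (16x^2 + 12x + 1)·(18x^2 + 18x + 2) = 12x^4 + 21x^3 + 13x^2 + 19x + 2. This has degree ≥ 3, so divide by f(x) over F_23: 12x^4 + 21x^3 + 13x^2 + 19x + 2 = (12x + 17)·(x^3 + 8x^2 + 22x + 22) + (4x^2 + 2x + 19). Hence a·b ≡ 4x^2 + 2x + 19 (mod f). (F_23[x]/(f) is a field with 23^3 = 12167 elements since f is irreducible of degree 3.)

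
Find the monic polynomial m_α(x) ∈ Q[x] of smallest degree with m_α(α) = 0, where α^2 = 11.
m_α(x) = x^2 - 11

α satisfies α^2 - 11 = 0, so x^2 - 11 annihilates α. Since d = 11 is squarefree and ≠ 1, it is not a perfect square in Q, so x^2 - 11 has no rational root and is therefore irreducible over Q (a degree-2 polynomial over a field is irreducible iff it has no root). Hence m_α(x) = x^2 - 11.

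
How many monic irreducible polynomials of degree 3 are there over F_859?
There are 211279640 monic irreducible polynomials of degree 3 over F_859

Each element of F_{859^3} that lies in no proper subfield is a root of exactly one monic irreducible of degree 3 over F_859, and each such polynomial has 3 distinct roots in F_{859^3}. By Möbius inversion the count is N_859(3) = (1/3) Σ_{d|3} μ(3/d) · 859^d = (1/3)(μ(3)·859^1 + μ(1)·859^3) = 633838920/3 = 211279640.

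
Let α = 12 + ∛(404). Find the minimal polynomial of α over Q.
m_α(x) = x^3 - 36x^2 + 432x - 2132

Set β = α - 12 = ∛(404), so β^3 = 404. Then (α - 12)^3 - 404 = 0, i.e. α is a root of g(x) = (x - 12)^3 - 404 = x^3 - 36x^2 + 432x - 2132. Since g(x) = h(x - 12) where h(x) = x^3 - 404, and h is irreducible over Q (because 404 is not a perfect cube, so h has no rational root, and a monic cubic with no rational root is irreducible), g is also irreducible (irreducibility is preserved under the substitution x → x - 12). Hence m_α(x) = x^3 - 36x^2 + 432x - 2132.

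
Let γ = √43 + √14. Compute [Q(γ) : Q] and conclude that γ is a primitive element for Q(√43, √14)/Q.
[Q(γ) : Q] = 4 (equivalently, Q(γ) = Q(√43, √14))

Obviously Q(γ) ⊆ Q(√43, √14), and [Q(√43, √14):Q] = 4 (since 43, 14 are distinct squarefree integers > 1 with 602 not a perfect square). To show equality we compute the minimal polynomial of γ. From γ = √43 + √14: γ^2 = 43 + 2√(602) + 14 = 57 + 2√(602), so γ^2 - 57 = 2√(602); squaring, (γ^2 - 57)^2 = 4·602, i.e. γ^4 - 114γ^2 + 3249 - 2408 = 0, i.e. γ^4 - 114γ^2 + 841 = 0. So γ is a root of x^4 - 114x^2 + 841. This polynomial is irreducible over Q: it has no rational root (each ±√43 ± √14 is irrational), and any factorization into two quadratics over Q would force √(602) ∈ Q (pairing opposite roots) or √43, √14 ∈ Q (other pairings), all impossible. Hence [Q(γ):Q] = 4 = [Q(√43, √14):Q], so Q(γ) = Q(√43, √14).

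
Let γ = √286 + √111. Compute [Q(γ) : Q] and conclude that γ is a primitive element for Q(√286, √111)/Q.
[Q(γ) : Q] = 4 (equivalently, Q(γ) = Q(√286, √111))

Obviously Q(γ) ⊆ Q(√286, √111), and [Q(√286, √111):Q] = 4 (since 286, 111 are distinct squarefree integers > 1 with 31746 not a perfect square). To show equality we compute the minimal polynomial of γ. From γ = √286 + √111: γ^2 = 286 + 2√(31746) + 111 = 397 + 2√(31746), so γ^2 - 397 = 2√(31746); squaring, (γ^2 - 397)^2 = 4·31746, i.e. γ^4 - 794γ^2 + 157609 - 126984 = 0, i.e. γ^4 - 794γ^2 + 30625 = 0. So γ is a root of x^4 - 794x^2 + 30625. This polynomial is irreducible over Q: it has no rational root (each ±√286 ± √111 is irrational), and any factorization into two quadratics over Q would force √(31746) ∈ Q (pairing opposite roots) or √286, √111 ∈ Q (other pairings), all impossible. Hence [Q(γ):Q] = 4 = [Q(√286, √111):Q], so Q(γ) = Q(√286, √111).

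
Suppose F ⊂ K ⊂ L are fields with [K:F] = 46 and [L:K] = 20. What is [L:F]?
[L:F] = 920

The tower law says that for any tower of field extensions F ⊂ K ⊂ L with finite degrees, [L:F] = [L:K] · [K:F]. Here this gives [L:F] = 20 · 46 = 920.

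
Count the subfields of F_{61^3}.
F_{61^3} has 2 subfields

The subfields of F_{p^n} are exactly the fields F_{p^d} for d | n (each is the fixed field of the unique index-d subgroup of Gal(F_{p^n}/F_p) ≅ Z/nZ). The divisors of n = 3 are {1, 3}, giving 2 subfields: F_{61^1}, F_{61^3}.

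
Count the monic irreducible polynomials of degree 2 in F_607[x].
There are 183921 monic irreducible polynomials of degree 2 over F_607

Each element of F_{607^2} that lies in no proper subfield is a root of exactly one monic irreducible of degree 2 over F_607, and each such polynomial has 2 distinct roots in F_{607^2}. By Möbius inversion the count is N_607(2) = (1/2) Σ_{d|2} μ(2/d) · 607^d = (1/2)(μ(2)·607^1 + μ(1)·607^2) = 367842/2 = 183921.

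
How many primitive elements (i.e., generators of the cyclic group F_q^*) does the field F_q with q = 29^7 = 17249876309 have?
There are φ(17249876308) = 7392804048 primitive elements

F_q^* is cyclic of order q - 1 = 17249876308. A cyclic group of order m has exactly φ(m) generators. Here m = 17249876308 = 2^2 · 7^2 · 88009573, so the number of primitive elements is φ(17249876308) = 7392804048.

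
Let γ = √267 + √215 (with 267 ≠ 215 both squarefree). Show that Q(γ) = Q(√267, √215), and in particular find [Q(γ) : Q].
[Q(γ) : Q] = 4 (equivalently, Q(γ) = Q(√267, √215))

Obviously Q(γ) ⊆ Q(√267, √215), and [Q(√267, √215):Q] = 4 (since 267, 215 are distinct squarefree integers > 1 with 57405 not a perfect square). To show equality we compute the minimal polynomial of γ. From γ = √267 + √215: γ^2 = 267 + 2√(57405) + 215 = 482 + 2√(57405), so γ^2 - 482 = 2√(57405); squaring, (γ^2 - 482)^2 = 4·57405, i.e. γ^4 - 964γ^2 + 232324 - 229620 = 0, i.e. γ^4 - 964γ^2 + 2704 = 0. So γ is a root of x^4 - 964x^2 + 2704. This polynomial is irreducible over Q: it has no rational root (each ±√267 ± √215 is irrational), and any factorization into two quadratics over Q would force √(57405) ∈ Q (pairing opposite roots) or √267, √215 ∈ Q (other pairings), all impossible. Hence [Q(γ):Q] = 4 = [Q(√267, √215):Q], so Q(γ) = Q(√267, √215).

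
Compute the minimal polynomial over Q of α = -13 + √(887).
m_α(x) = x^2 + 26x - 718

From α + 13 = √(887), squaring gives (α + 13)^2 = 887, i.e. α^2 + 26α + 169 = 887, so α^2 + 26α - 718 = 0. The discriminant of x^2 + 26x - 718 is (26)^2 - 4·(-718) = 676 + 2872 = 3548, and 4·(887) is not a perfect square in Q since 887 is squarefree and ≠ 1. Hence x^2 + 26x - 718 is irreducible over Q and is the minimal polynomial of α.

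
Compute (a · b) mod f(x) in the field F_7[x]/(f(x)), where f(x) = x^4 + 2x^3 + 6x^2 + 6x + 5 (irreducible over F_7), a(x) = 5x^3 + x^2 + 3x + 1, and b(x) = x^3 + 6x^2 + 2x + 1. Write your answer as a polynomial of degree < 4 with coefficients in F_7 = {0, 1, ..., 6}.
a · b ≡ 4x^3 + 5x^2 + x (mod f(x))

Multiply in F_7[x]: a(x)·b(x) = (5x^3 + x^2 + 3x + 1)·(x^3 + 6x^2 + 2x + 1) = 5x^6 + 3x^5 + 5x^4 + 5x^3 + 6x^2 + 5x + 1. This has degree ≥ 4, so divide by f(x) over F_7: 5x^6 + 3x^5 + 5x^4 + 5x^3 + 6x^2 + 5x + 1 = (5x^2 + 3)·(x^4 + 2x^3 + 6x^2 + 6x + 5) + (4x^3 + 5x^2 + x). Hence a·b ≡ 4x^3 + 5x^2 + x (mod f). (F_7[x]/(f) is a field with 7^4 = 2401 elements since f is irreducible of degree 4.)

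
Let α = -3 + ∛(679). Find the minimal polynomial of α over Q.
m_α(x) = x^3 + 9x^2 + 27x - 652

Set β = α + 3 = ∛(679), so β^3 = 679. Then (α + 3)^3 - 679 = 0, i.e. α is a root of g(x) = (x + 3)^3 - 679 = x^3 + 9x^2 + 27x - 652. Since g(x) = h(x + 3) where h(x) = x^3 - 679, and h is irreducible over Q (because 679 is not a perfect cube, so h has no rational root, and a monic cubic with no rational root is irreducible), g is also irreducible (irreducibility is preserved under the substitution x → x + 3). Hence m_α(x) = x^3 + 9x^2 + 27x - 652.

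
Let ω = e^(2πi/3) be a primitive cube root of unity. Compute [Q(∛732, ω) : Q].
[Q(∛732, ω) : Q] = 6

[Q(∛732):Q] = 3 (min poly x^3 - 732, irreducible since 732 is not a perfect cube). [Q(ω):Q] = 2 (min poly x^2 + x + 1). Since Q(∛732) ⊂ R and ω ∉ R, we have ω ∉ Q(∛732), so x^2 + x + 1 remains irreducible over Q(∛732) and [Q(∛732, ω) : Q(∛732)] = 2. By the tower law, [Q(∛732, ω) : Q] = 3 · 2 = 6. (In fact Q(∛732, ω) is the splitting field of x^3 - 732 over Q.)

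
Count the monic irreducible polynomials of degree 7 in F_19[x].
There are 127695960 monic irreducible polynomials of degree 7 over F_19

Each element of F_{19^7} that lies in no proper subfield is a root of exactly one monic irreducible of degree 7 over F_19, and each such polynomial has 7 distinct roots in F_{19^7}. By Möbius inversion the count is N_19(7) = (1/7) Σ_{d|7} μ(7/d) · 19^d = (1/7)(μ(7)·19^1 + μ(1)·19^7) = 893871720/7 = 127695960.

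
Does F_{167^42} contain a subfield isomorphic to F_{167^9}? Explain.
No: F_{167^9} is not a subfield of F_{167^42}

F_{p^m} embeds in F_{p^n} iff m | n. Here 9 ∤ 42 (since 42 = 4·9 + 6 with remainder 6 ≠ 0), so F_{167^9} is not a subfield of F_{167^42}. Equivalently: if it were, the tower law would give 9 = [F_{167^9}:F_167] dividing [F_{167^42}:F_167] = 42, contradiction.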